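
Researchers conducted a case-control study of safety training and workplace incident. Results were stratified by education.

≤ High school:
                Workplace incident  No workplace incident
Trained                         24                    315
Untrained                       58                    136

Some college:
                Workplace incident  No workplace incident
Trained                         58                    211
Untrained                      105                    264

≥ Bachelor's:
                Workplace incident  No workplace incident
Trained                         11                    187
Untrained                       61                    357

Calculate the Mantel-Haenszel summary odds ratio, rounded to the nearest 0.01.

OR_MH = Σ(aᵢdᵢ/nᵢ) / Σ(bᵢcᵢ/nᵢ), where nᵢ is the stratum total.
Stratum 1 (≤ High school): n = 533; a·d/n = 24·136/533 = 6.1238; b·c/n = 315·58/533 = 34.2777
Stratum 2 (Some college): n = 638; a·d/n = 58·264/638 = 24.0000; b·c/n = 211·105/638 = 34.7257
Stratum 3 (≥ Bachelor's): n = 616; a·d/n = 11·357/616 = 6.3750; b·c/n = 187·61/616 = 18.5179
OR_MH = (6.1238 + 24.0000 + 6.3750) / (34.2777 + 34.7257 + 18.5179) = 36.4988 / 87.5212 = 0.41703

0.42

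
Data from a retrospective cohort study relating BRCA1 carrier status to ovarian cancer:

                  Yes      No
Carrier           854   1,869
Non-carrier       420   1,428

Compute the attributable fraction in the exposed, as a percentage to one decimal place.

27.5

Cells: a = 854, b = 1869, c = 420, d = 1428.
Risk in exposed = 854/2723 = 0.31362; risk in unexposed = 420/1848 = 0.22727.
RR = 0.31362/0.22727 = 1.37995
AR% = (RR − 1)/RR × 100 = (1.37995 − 1)/1.37995 × 100 = 27.5335%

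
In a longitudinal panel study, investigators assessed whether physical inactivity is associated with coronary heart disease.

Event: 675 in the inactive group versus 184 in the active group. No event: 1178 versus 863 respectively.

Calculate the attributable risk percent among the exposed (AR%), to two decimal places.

From the description: a = 675, b = 1178, c = 184, d = 863.
Risk in exposed = 675/1853 = 0.36427; risk in unexposed = 184/1047 = 0.17574.
RR = 0.36427/0.17574 = 2.07280
AR% = (RR − 1)/RR × 100 = (2.07280 − 1)/2.07280 × 100 = 51.7561%

51.76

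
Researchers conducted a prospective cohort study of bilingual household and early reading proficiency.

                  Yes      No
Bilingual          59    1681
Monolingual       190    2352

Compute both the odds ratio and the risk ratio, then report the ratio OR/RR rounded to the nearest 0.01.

Cells: a = 59, b = 1681, c = 190, d = 2352.
OR = (59·2352)/(1681·190) = 138768/319390 = 0.43448
Risk in exposed = 59/1740 = 0.03391; risk in unexposed = 190/2542 = 0.07474; RR = 0.45365
OR/RR = 0.43448 / 0.45365 = 0.95773
The outcome is rare in both groups, so OR ≈ RR (ratio near 1).

0.96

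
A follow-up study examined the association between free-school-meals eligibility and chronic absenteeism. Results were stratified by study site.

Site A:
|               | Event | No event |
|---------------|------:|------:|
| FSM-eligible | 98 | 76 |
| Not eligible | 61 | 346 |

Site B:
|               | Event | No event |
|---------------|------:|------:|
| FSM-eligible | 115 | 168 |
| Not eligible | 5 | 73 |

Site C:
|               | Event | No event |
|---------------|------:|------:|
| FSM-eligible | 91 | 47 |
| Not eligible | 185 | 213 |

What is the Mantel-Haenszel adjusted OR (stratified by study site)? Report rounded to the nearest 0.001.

4.440

OR_MH = Σ(aᵢdᵢ/nᵢ) / Σ(bᵢcᵢ/nᵢ), where nᵢ is the stratum total.
Stratum 1 (Site A): n = 581; a·d/n = 98·346/581 = 58.3614; b·c/n = 76·61/581 = 7.9793
Stratum 2 (Site B): n = 361; a·d/n = 115·73/361 = 23.2548; b·c/n = 168·5/361 = 2.3269
Stratum 3 (Site C): n = 536; a·d/n = 91·213/536 = 36.1623; b·c/n = 47·185/536 = 16.2220
OR_MH = (58.3614 + 23.2548 + 36.1623) / (7.9793 + 2.3269 + 16.2220) = 117.7786 / 26.5282 = 4.43975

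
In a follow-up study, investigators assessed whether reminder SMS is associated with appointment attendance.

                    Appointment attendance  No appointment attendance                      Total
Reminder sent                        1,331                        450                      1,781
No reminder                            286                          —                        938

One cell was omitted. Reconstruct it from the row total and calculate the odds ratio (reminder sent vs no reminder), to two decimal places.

6.74

The missing cell is in the unexposed row: 938 − 286 = 652.
So a = 1331, b = 450, c = 286, d = 652.
OR = (a·d)/(b·c) = (1331 × 652) / (450 × 286) = 867812 / 128700 = 6.74291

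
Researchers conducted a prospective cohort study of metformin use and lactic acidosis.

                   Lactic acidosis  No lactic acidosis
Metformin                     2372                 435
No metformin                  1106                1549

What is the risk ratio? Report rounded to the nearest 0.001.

2.029

Cells: a = 2372, b = 435, c = 1106, d = 1549.
Risk in exposed = 2372/2807 = 0.84503; risk in unexposed = 1106/2655 = 0.41657.
RR = 0.84503 / 0.41657 = 2.02853
The risk among the exposed is 2.03 times that among the unexposed.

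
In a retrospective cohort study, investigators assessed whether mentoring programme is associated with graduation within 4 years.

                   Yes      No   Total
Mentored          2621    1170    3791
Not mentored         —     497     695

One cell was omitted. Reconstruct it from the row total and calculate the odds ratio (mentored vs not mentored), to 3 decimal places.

The missing cell is in the unexposed row: 695 − 497 = 198.
So a = 2621, b = 1170, c = 198, d = 497.
OR = (a·d)/(b·c) = (2621 × 497) / (1170 × 198) = 1302637 / 231660 = 5.62306

5.623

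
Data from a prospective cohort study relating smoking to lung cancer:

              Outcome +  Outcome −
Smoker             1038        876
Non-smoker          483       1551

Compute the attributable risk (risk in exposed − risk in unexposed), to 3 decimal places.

0.305

Cells: a = 1038, b = 876, c = 483, d = 1551.
Risk in exposed = 1038/1914 = 0.542320; risk in unexposed = 483/2034 = 0.237463.
Risk difference = 0.542320 − 0.237463 = 0.304857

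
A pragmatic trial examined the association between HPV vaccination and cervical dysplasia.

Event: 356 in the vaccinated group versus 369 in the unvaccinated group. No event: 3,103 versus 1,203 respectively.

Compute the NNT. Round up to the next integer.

Risk in treated group = 356/3459 = 0.10292; risk in control = 369/1572 = 0.23473.
Absolute risk reduction = 0.23473 − 0.10292 = 0.13181
NNT = 1 / ARR = 1 / 0.13181 = 7.587 → round up → 8

8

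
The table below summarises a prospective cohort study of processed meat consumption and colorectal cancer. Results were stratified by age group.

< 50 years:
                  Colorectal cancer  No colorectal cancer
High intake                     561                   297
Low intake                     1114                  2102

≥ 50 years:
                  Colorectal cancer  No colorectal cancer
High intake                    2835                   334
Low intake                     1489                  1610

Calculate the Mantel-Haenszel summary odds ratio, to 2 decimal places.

6.34

OR_MH = Σ(aᵢdᵢ/nᵢ) / Σ(bᵢcᵢ/nᵢ), where nᵢ is the stratum total.
Stratum 1 (< 50 years): n = 4074; a·d/n = 561·2102/4074 = 289.4507; b·c/n = 297·1114/4074 = 81.2121
Stratum 2 (≥ 50 years): n = 6268; a·d/n = 2835·1610/6268 = 728.1988; b·c/n = 334·1489/6268 = 79.3437
OR_MH = (289.4507 + 728.1988) / (81.2121 + 79.3437) = 1017.6495 / 160.5557 = 6.33829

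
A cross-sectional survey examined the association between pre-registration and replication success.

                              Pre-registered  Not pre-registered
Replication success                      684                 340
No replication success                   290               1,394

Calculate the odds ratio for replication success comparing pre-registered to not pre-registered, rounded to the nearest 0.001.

Reading the table with exposure as columns: a = 684 (Pre-registered, case), b = 290 (Pre-registered, non-case), c = 340 (Not pre-registered, case), d = 1394.
OR = (a·d)/(b·c) = (684 × 1394) / (290 × 340) = 953496 / 98600 = 9.67034
The odds of replication success are about 9.67 times as high in the pre-registered group.

9.670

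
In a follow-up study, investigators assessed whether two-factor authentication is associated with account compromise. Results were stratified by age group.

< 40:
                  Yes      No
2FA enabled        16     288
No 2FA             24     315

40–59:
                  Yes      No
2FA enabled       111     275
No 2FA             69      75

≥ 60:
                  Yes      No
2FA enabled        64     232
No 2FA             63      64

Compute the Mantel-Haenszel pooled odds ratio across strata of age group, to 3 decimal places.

0.410

OR_MH = Σ(aᵢdᵢ/nᵢ) / Σ(bᵢcᵢ/nᵢ), where nᵢ is the stratum total.
Stratum 1 (< 40): n = 643; a·d/n = 16·315/643 = 7.8383; b·c/n = 288·24/643 = 10.7496
Stratum 2 (40–59): n = 530; a·d/n = 111·75/530 = 15.7075; b·c/n = 275·69/530 = 35.8019
Stratum 3 (≥ 60): n = 423; a·d/n = 64·64/423 = 9.6832; b·c/n = 232·63/423 = 34.5532
OR_MH = (7.8383 + 15.7075 + 9.6832) / (10.7496 + 35.8019 + 34.5532) = 33.2290 / 81.1047 = 0.40971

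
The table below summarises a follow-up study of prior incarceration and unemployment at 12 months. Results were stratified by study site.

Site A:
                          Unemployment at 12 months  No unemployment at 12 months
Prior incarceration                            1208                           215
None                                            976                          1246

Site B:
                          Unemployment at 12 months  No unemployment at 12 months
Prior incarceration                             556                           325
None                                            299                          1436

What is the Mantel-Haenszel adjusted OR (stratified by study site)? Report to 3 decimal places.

7.582

OR_MH = Σ(aᵢdᵢ/nᵢ) / Σ(bᵢcᵢ/nᵢ), where nᵢ is the stratum total.
Stratum 1 (Site A): n = 3645; a·d/n = 1208·1246/3645 = 412.9405; b·c/n = 215·976/3645 = 57.5693
Stratum 2 (Site B): n = 2616; a·d/n = 556·1436/2616 = 305.2049; b·c/n = 325·299/2616 = 37.1464
OR_MH = (412.9405 + 305.2049) / (57.5693 + 37.1464) = 718.1454 / 94.7157 = 7.58212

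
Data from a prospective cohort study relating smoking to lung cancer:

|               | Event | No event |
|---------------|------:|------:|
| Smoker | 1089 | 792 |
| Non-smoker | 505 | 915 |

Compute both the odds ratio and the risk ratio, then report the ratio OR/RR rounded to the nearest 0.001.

Cells: a = 1089, b = 792, c = 505, d = 915.
OR = (1089·915)/(792·505) = 996435/399960 = 2.49134
Risk in exposed = 1089/1881 = 0.57895; risk in unexposed = 505/1420 = 0.35563; RR = 1.62793
OR/RR = 2.49134 / 1.62793 = 1.53037
The outcome is not rare, so the OR lies further from 1 than the RR.

1.530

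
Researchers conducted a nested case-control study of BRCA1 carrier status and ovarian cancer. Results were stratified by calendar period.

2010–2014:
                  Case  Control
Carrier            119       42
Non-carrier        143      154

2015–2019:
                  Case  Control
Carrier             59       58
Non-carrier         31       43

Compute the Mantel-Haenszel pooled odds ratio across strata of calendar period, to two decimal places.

OR_MH = Σ(aᵢdᵢ/nᵢ) / Σ(bᵢcᵢ/nᵢ), where nᵢ is the stratum total.
Stratum 1 (2010–2014): n = 458; a·d/n = 119·154/458 = 40.0131; b·c/n = 42·143/458 = 13.1135
Stratum 2 (2015–2019): n = 191; a·d/n = 59·43/191 = 13.2827; b·c/n = 58·31/191 = 9.4136
OR_MH = (40.0131 + 13.2827) / (13.1135 + 9.4136) = 53.2958 / 22.5271 = 2.36585

2.37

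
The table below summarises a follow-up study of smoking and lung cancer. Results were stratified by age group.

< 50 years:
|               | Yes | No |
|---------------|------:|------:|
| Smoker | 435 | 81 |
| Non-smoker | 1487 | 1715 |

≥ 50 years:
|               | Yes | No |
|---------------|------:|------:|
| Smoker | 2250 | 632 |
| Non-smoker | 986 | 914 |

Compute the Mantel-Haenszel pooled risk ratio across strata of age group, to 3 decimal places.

1.585

RR_MH = Σ(aᵢ·n₀ᵢ/nᵢ) / Σ(cᵢ·n₁ᵢ/nᵢ), with n₁ᵢ = aᵢ+bᵢ (exposed), n₀ᵢ = cᵢ+dᵢ (unexposed), nᵢ = n₁ᵢ+n₀ᵢ.
Stratum 1 (< 50 years): n₁ = 516, n₀ = 3202, n = 3718; a·n₀/n = 435·3202/3718 = 374.6288; c·n₁/n = 1487·516/3718 = 206.3722
Stratum 2 (≥ 50 years): n₁ = 2882, n₀ = 1900, n = 4782; a·n₀/n = 2250·1900/4782 = 893.9774; c·n₁/n = 986·2882/4782 = 594.2392
RR_MH = (374.6288 + 893.9774) / (206.3722 + 594.2392) = 1268.6062 / 800.6115 = 1.58455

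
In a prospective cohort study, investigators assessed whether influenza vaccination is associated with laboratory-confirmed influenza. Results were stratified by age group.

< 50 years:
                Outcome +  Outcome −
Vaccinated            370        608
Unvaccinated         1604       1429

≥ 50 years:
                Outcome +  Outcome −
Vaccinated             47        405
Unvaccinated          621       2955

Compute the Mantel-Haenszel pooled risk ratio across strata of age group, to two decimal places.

RR_MH = Σ(aᵢ·n₀ᵢ/nᵢ) / Σ(cᵢ·n₁ᵢ/nᵢ), with n₁ᵢ = aᵢ+bᵢ (exposed), n₀ᵢ = cᵢ+dᵢ (unexposed), nᵢ = n₁ᵢ+n₀ᵢ.
Stratum 1 (< 50 years): n₁ = 978, n₀ = 3033, n = 4011; a·n₀/n = 370·3033/4011 = 279.7831; c·n₁/n = 1604·978/4011 = 391.1025
Stratum 2 (≥ 50 years): n₁ = 452, n₀ = 3576, n = 4028; a·n₀/n = 47·3576/4028 = 41.7259; c·n₁/n = 621·452/4028 = 69.6852
RR_MH = (279.7831 + 41.7259) / (391.1025 + 69.6852) = 321.5090 / 460.7877 = 0.69774

0.70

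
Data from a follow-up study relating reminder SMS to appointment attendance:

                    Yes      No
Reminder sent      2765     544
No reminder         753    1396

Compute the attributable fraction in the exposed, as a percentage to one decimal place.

58.1

Cells: a = 2765, b = 544, c = 753, d = 1396.
Risk in exposed = 2765/3309 = 0.83560; risk in unexposed = 753/2149 = 0.35040.
RR = 0.83560/0.35040 = 2.38473
AR% = (RR − 1)/RR × 100 = (2.38473 − 1)/2.38473 × 100 = 58.0666%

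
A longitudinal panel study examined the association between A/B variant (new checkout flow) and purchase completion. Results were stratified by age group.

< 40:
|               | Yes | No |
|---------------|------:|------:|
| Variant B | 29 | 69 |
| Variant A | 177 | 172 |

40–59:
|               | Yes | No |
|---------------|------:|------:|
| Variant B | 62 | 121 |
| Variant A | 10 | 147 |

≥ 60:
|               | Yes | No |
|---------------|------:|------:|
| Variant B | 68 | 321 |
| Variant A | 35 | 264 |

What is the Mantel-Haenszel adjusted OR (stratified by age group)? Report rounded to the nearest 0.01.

OR_MH = Σ(aᵢdᵢ/nᵢ) / Σ(bᵢcᵢ/nᵢ), where nᵢ is the stratum total.
Stratum 1 (< 40): n = 447; a·d/n = 29·172/447 = 11.1588; b·c/n = 69·177/447 = 27.3221
Stratum 2 (40–59): n = 340; a·d/n = 62·147/340 = 26.8059; b·c/n = 121·10/340 = 3.5588
Stratum 3 (≥ 60): n = 688; a·d/n = 68·264/688 = 26.0930; b·c/n = 321·35/688 = 16.3299
OR_MH = (11.1588 + 26.8059 + 26.0930) / (27.3221 + 3.5588 + 16.3299) = 64.0577 / 47.2109 = 1.35684

1.36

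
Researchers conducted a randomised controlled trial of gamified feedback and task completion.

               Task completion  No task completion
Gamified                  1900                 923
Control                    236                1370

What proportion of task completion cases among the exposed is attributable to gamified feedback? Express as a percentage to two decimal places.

Cells: a = 1900, b = 923, c = 236, d = 1370.
Risk in exposed = 1900/2823 = 0.67304; risk in unexposed = 236/1606 = 0.14695.
RR = 0.67304/0.14695 = 4.58011
AR% = (RR − 1)/RR × 100 = (4.58011 − 1)/4.58011 × 100 = 78.1665%

78.17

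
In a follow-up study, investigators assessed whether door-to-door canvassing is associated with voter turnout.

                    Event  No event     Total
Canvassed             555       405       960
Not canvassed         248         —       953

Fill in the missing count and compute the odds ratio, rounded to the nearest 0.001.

3.896

The missing cell is in the unexposed row: 953 − 248 = 705.
So a = 555, b = 405, c = 248, d = 705.
OR = (a·d)/(b·c) = (555 × 705) / (405 × 248) = 391275 / 100440 = 3.89561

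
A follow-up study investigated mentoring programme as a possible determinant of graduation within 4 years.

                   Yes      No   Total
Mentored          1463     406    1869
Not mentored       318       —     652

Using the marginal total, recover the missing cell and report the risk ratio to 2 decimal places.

The missing cell is in the unexposed row: 652 − 318 = 334.
So a = 1463, b = 406, c = 318, d = 334.
RR = [a/(a+b)] / [c/(c+d)] = (1463/1869) / (318/652) = 0.78277/0.48773 = 1.60493

1.60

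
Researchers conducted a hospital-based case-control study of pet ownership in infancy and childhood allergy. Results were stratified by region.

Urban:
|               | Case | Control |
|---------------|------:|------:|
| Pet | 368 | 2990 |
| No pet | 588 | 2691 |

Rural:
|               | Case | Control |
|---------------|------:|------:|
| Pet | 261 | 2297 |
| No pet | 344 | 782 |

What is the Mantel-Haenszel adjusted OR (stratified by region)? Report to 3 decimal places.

OR_MH = Σ(aᵢdᵢ/nᵢ) / Σ(bᵢcᵢ/nᵢ), where nᵢ is the stratum total.
Stratum 1 (Urban): n = 6637; a·d/n = 368·2691/6637 = 149.2072; b·c/n = 2990·588/6637 = 264.8968
Stratum 2 (Rural): n = 3684; a·d/n = 261·782/3684 = 55.4023; b·c/n = 2297·344/3684 = 214.4864
OR_MH = (149.2072 + 55.4023) / (264.8968 + 214.4864) = 204.6095 / 479.3832 = 0.42682

0.427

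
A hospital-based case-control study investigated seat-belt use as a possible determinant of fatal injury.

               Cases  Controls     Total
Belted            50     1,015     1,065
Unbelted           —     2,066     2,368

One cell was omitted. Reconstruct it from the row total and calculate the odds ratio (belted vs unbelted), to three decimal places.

0.337

The missing cell is in the unexposed row: 2368 − 2066 = 302.
So a = 50, b = 1015, c = 302, d = 2066.
OR = (a·d)/(b·c) = (50 × 2066) / (1015 × 302) = 103300 / 306530 = 0.33700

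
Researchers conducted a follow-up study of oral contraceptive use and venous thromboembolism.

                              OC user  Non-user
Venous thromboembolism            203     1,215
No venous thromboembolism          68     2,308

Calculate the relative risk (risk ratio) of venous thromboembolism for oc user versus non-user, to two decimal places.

Reading the table with exposure as columns: a = 203 (OC user, case), b = 68 (OC user, non-case), c = 1215 (Non-user, case), d = 2308.
Risk in exposed = 203/271 = 0.74908; risk in unexposed = 1215/3523 = 0.34488.
RR = 0.74908 / 0.34488 = 2.17202
The risk among the exposed is 2.17 times that among the unexposed.

2.17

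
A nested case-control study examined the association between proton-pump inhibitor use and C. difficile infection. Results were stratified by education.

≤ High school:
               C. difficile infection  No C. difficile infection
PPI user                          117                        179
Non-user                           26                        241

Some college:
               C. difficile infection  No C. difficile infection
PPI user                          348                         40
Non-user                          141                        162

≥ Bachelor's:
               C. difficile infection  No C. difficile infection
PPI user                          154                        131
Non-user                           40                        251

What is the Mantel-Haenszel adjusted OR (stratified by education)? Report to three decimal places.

7.787

OR_MH = Σ(aᵢdᵢ/nᵢ) / Σ(bᵢcᵢ/nᵢ), where nᵢ is the stratum total.
Stratum 1 (≤ High school): n = 563; a·d/n = 117·241/563 = 50.0835; b·c/n = 179·26/563 = 8.2664
Stratum 2 (Some college): n = 691; a·d/n = 348·162/691 = 81.5861; b·c/n = 40·141/691 = 8.1621
Stratum 3 (≥ Bachelor's): n = 576; a·d/n = 154·251/576 = 67.1076; b·c/n = 131·40/576 = 9.0972
OR_MH = (50.0835 + 81.5861 + 67.1076) / (8.2664 + 8.1621 + 9.0972) = 198.7772 / 25.5257 = 7.78733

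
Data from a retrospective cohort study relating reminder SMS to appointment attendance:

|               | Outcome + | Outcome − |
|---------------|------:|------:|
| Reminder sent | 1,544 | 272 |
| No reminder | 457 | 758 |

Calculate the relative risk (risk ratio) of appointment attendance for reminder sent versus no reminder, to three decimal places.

Cells: a = 1544, b = 272, c = 457, d = 758.
Risk in exposed = 1544/1816 = 0.85022; risk in unexposed = 457/1215 = 0.37613.
RR = 0.85022 / 0.37613 = 2.26043
The risk among the exposed is 2.26 times that among the unexposed.

2.260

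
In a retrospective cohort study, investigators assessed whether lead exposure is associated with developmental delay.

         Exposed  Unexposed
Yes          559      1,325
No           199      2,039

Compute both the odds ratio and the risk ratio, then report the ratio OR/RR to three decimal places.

Reading the table with exposure as columns: a = 559 (Exposed, case), b = 199 (Exposed, non-case), c = 1325 (Unexposed, case), d = 2039.
OR = (559·2039)/(199·1325) = 1139801/263675 = 4.32275
Risk in exposed = 559/758 = 0.73747; risk in unexposed = 1325/3364 = 0.39388; RR = 1.87233
OR/RR = 4.32275 / 1.87233 = 2.30875
The outcome is not rare, so the OR lies further from 1 than the RR.

2.309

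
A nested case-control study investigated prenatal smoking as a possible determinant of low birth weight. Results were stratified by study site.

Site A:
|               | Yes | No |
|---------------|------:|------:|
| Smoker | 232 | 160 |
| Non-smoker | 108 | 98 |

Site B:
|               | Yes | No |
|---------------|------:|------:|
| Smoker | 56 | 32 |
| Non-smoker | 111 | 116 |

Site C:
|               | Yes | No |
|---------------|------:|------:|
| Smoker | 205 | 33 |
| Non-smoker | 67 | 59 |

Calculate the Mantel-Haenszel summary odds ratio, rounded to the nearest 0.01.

OR_MH = Σ(aᵢdᵢ/nᵢ) / Σ(bᵢcᵢ/nᵢ), where nᵢ is the stratum total.
Stratum 1 (Site A): n = 598; a·d/n = 232·98/598 = 38.0201; b·c/n = 160·108/598 = 28.8963
Stratum 2 (Site B): n = 315; a·d/n = 56·116/315 = 20.6222; b·c/n = 32·111/315 = 11.2762
Stratum 3 (Site C): n = 364; a·d/n = 205·59/364 = 33.2280; b·c/n = 33·67/364 = 6.0742
OR_MH = (38.0201 + 20.6222 + 33.2280) / (28.8963 + 11.2762 + 6.0742) = 91.8703 / 46.2467 = 1.98653

1.99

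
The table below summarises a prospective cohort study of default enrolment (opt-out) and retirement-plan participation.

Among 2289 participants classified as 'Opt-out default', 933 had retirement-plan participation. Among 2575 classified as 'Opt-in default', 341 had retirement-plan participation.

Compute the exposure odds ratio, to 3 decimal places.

From the description: a = 933, b = 1356, c = 341, d = 2234.
OR = (a·d)/(b·c) = (933 × 2234) / (1356 × 341) = 2084322 / 462396 = 4.50766
The odds of retirement-plan participation are about 4.51 times as high in the opt-out default group.

4.508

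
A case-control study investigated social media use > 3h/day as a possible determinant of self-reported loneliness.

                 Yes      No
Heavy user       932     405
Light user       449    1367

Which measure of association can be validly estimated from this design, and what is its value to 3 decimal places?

7.006

Cells: a = 932, b = 405, c = 449, d = 1367.
This is a case-control study: participants were sampled on outcome status, so risks in the source population cannot be estimated directly — relative risk is not valid here. The odds ratio is the appropriate measure.
OR = (a·d)/(b·c) = (932 × 1367) / (405 × 449) = 1274044 / 181845 = 7.00621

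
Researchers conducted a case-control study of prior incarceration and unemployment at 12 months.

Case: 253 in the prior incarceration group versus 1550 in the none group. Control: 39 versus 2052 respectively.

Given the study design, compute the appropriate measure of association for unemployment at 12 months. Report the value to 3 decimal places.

8.588

From the description: a = 253, b = 39, c = 1550, d = 2052.
This is a case-control study: participants were sampled on outcome status, so risks in the source population cannot be estimated directly — relative risk is not valid here. The odds ratio is the appropriate measure.
OR = (a·d)/(b·c) = (253 × 2052) / (39 × 1550) = 519156 / 60450 = 8.58819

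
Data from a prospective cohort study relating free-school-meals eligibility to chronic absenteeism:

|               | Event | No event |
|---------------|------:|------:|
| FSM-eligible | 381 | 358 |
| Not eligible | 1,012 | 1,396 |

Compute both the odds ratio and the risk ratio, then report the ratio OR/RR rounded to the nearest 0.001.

1.197

Cells: a = 381, b = 358, c = 1012, d = 1396.
OR = (381·1396)/(358·1012) = 531876/362296 = 1.46807
Risk in exposed = 381/739 = 0.51556; risk in unexposed = 1012/2408 = 0.42027; RR = 1.22675
OR/RR = 1.46807 / 1.22675 = 1.19671
The outcome is not rare, so the OR lies further from 1 than the RR.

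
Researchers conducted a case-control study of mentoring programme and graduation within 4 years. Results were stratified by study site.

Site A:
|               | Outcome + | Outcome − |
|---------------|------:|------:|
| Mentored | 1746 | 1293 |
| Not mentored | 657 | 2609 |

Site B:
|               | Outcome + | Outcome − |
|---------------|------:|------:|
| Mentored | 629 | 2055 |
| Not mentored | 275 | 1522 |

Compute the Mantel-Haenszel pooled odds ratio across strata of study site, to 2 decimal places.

OR_MH = Σ(aᵢdᵢ/nᵢ) / Σ(bᵢcᵢ/nᵢ), where nᵢ is the stratum total.
Stratum 1 (Site A): n = 6305; a·d/n = 1746·2609/6305 = 722.4923; b·c/n = 1293·657/6305 = 134.7345
Stratum 2 (Site B): n = 4481; a·d/n = 629·1522/4481 = 213.6438; b·c/n = 2055·275/4481 = 126.1158
OR_MH = (722.4923 + 213.6438) / (134.7345 + 126.1158) = 936.1361 / 260.8503 = 3.58879

3.59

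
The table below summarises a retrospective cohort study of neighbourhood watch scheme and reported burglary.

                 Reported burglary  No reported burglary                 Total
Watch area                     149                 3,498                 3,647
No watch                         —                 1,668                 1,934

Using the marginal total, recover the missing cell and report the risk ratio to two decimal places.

0.30

The missing cell is in the unexposed row: 1934 − 1668 = 266.
So a = 149, b = 3498, c = 266, d = 1668.
RR = [a/(a+b)] / [c/(c+d)] = (149/3647) / (266/1934) = 0.04086/0.13754 = 0.29705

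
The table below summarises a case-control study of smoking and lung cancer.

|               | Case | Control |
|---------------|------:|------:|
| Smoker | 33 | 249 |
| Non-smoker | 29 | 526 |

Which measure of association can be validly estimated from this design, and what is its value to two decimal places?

2.40

Cells: a = 33, b = 249, c = 29, d = 526.
This is a case-control study: participants were sampled on outcome status, so risks in the source population cannot be estimated directly — relative risk is not valid here. The odds ratio is the appropriate measure.
OR = (a·d)/(b·c) = (33 × 526) / (249 × 29) = 17358 / 7221 = 2.40382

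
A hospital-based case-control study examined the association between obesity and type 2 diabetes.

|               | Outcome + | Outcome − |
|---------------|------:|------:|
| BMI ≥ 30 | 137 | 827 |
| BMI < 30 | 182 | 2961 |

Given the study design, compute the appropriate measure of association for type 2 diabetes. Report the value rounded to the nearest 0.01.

Cells: a = 137, b = 827, c = 182, d = 2961.
This is a hospital-based case-control study: participants were sampled on outcome status, so risks in the source population cannot be estimated directly — relative risk is not valid here. The odds ratio is the appropriate measure.
OR = (a·d)/(b·c) = (137 × 2961) / (827 × 182) = 405657 / 150514 = 2.69514

2.70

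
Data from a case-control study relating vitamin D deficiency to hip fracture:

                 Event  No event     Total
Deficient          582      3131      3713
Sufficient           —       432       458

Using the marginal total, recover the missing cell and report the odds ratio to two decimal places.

The missing cell is in the unexposed row: 458 − 432 = 26.
So a = 582, b = 3131, c = 26, d = 432.
OR = (a·d)/(b·c) = (582 × 432) / (3131 × 26) = 251424 / 81406 = 3.08852

3.09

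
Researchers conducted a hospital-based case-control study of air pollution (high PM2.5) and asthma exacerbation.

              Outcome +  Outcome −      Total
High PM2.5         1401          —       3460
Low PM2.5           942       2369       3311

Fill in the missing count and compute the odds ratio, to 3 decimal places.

The missing cell is in the exposed row: 3460 − 1401 = 2059.
So a = 1401, b = 2059, c = 942, d = 2369.
OR = (a·d)/(b·c) = (1401 × 2369) / (2059 × 942) = 3318969 / 1939578 = 1.71118

1.711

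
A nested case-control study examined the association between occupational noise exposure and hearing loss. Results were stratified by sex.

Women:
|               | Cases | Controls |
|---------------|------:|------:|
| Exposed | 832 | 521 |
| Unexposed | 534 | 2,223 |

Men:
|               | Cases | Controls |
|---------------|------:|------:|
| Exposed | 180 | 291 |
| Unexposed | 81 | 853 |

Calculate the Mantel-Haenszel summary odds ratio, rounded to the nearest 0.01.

6.62

OR_MH = Σ(aᵢdᵢ/nᵢ) / Σ(bᵢcᵢ/nᵢ), where nᵢ is the stratum total.
Stratum 1 (Women): n = 4110; a·d/n = 832·2223/4110 = 450.0088; b·c/n = 521·534/4110 = 67.6920
Stratum 2 (Men): n = 1405; a·d/n = 180·853/1405 = 109.2811; b·c/n = 291·81/1405 = 16.7765
OR_MH = (450.0088 + 109.2811) / (67.6920 + 16.7765) = 559.2899 / 84.4685 = 6.62128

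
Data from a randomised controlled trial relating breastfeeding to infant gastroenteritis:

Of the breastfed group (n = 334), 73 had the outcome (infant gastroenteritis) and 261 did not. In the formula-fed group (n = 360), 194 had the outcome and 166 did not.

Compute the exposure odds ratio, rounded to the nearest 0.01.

0.24

From the description: a = 73, b = 261, c = 194, d = 166.
OR = (a·d)/(b·c) = (73 × 166) / (261 × 194) = 12118 / 50634 = 0.23933
Exposure is associated with lower odds of infant gastroenteritis (OR = 0.24 < 1).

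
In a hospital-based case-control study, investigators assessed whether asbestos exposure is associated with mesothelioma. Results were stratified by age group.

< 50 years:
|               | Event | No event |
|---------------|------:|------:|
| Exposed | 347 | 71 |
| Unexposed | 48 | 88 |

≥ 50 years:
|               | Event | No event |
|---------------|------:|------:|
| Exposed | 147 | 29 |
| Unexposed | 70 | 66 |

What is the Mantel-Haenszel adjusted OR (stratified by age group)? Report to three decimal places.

OR_MH = Σ(aᵢdᵢ/nᵢ) / Σ(bᵢcᵢ/nᵢ), where nᵢ is the stratum total.
Stratum 1 (< 50 years): n = 554; a·d/n = 347·88/554 = 55.1191; b·c/n = 71·48/554 = 6.1516
Stratum 2 (≥ 50 years): n = 312; a·d/n = 147·66/312 = 31.0962; b·c/n = 29·70/312 = 6.5064
OR_MH = (55.1191 + 31.0962) / (6.1516 + 6.5064) = 86.2153 / 12.6580 = 6.81111

6.811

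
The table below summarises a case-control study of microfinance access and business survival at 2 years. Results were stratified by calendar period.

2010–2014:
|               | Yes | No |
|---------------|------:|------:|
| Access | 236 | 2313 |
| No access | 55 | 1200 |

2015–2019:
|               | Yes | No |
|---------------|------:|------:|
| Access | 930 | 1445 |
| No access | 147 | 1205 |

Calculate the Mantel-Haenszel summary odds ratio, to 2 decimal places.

OR_MH = Σ(aᵢdᵢ/nᵢ) / Σ(bᵢcᵢ/nᵢ), where nᵢ is the stratum total.
Stratum 1 (2010–2014): n = 3804; a·d/n = 236·1200/3804 = 74.4479; b·c/n = 2313·55/3804 = 33.4424
Stratum 2 (2015–2019): n = 3727; a·d/n = 930·1205/3727 = 300.6842; b·c/n = 1445·147/3727 = 56.9936
OR_MH = (74.4479 + 300.6842) / (33.4424 + 56.9936) = 375.1321 / 90.4360 = 4.14804

4.15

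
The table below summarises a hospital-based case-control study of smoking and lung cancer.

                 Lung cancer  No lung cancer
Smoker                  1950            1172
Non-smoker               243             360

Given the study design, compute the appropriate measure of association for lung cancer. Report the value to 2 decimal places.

Cells: a = 1950, b = 1172, c = 243, d = 360.
This is a hospital-based case-control study: participants were sampled on outcome status, so risks in the source population cannot be estimated directly — relative risk is not valid here. The odds ratio is the appropriate measure.
OR = (a·d)/(b·c) = (1950 × 360) / (1172 × 243) = 702000 / 284796 = 2.46492

2.46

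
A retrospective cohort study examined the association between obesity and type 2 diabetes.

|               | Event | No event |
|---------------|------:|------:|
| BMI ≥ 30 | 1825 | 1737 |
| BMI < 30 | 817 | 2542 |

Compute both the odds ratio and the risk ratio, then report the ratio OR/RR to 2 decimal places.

Cells: a = 1825, b = 1737, c = 817, d = 2542.
OR = (1825·2542)/(1737·817) = 4639150/1419129 = 3.26901
Risk in exposed = 1825/3562 = 0.51235; risk in unexposed = 817/3359 = 0.24323; RR = 2.10648
OR/RR = 3.26901 / 2.10648 = 1.55189
The outcome is not rare, so the OR lies further from 1 than the RR.

1.55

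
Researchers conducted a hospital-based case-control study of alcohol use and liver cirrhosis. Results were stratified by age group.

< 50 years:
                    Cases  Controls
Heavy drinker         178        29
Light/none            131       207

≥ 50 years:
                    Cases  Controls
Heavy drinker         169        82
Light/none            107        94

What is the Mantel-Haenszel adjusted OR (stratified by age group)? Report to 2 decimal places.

3.89

OR_MH = Σ(aᵢdᵢ/nᵢ) / Σ(bᵢcᵢ/nᵢ), where nᵢ is the stratum total.
Stratum 1 (< 50 years): n = 545; a·d/n = 178·207/545 = 67.6073; b·c/n = 29·131/545 = 6.9706
Stratum 2 (≥ 50 years): n = 452; a·d/n = 169·94/452 = 35.1460; b·c/n = 82·107/452 = 19.4115
OR_MH = (67.6073 + 35.1460) / (6.9706 + 19.4115) = 102.7534 / 26.3821 = 3.89481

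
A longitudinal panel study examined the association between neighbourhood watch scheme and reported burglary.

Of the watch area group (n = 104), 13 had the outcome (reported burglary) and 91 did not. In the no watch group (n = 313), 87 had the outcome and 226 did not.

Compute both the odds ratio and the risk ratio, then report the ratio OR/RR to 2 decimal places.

0.83

From the description: a = 13, b = 91, c = 87, d = 226.
OR = (13·226)/(91·87) = 2938/7917 = 0.37110
Risk in exposed = 13/104 = 0.12500; risk in unexposed = 87/313 = 0.27796; RR = 0.44971
OR/RR = 0.37110 / 0.44971 = 0.82519
The outcome is not rare, so the OR lies further from 1 than the RR.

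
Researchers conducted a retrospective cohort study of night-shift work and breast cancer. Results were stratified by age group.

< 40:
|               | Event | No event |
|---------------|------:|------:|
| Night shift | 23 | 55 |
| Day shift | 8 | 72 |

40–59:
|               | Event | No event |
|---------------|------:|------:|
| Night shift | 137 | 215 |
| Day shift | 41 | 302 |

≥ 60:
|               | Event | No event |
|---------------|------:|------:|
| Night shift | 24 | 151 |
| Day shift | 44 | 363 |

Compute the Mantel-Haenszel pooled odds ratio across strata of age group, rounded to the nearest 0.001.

OR_MH = Σ(aᵢdᵢ/nᵢ) / Σ(bᵢcᵢ/nᵢ), where nᵢ is the stratum total.
Stratum 1 (< 40): n = 158; a·d/n = 23·72/158 = 10.4810; b·c/n = 55·8/158 = 2.7848
Stratum 2 (40–59): n = 695; a·d/n = 137·302/695 = 59.5309; b·c/n = 215·41/695 = 12.6835
Stratum 3 (≥ 60): n = 582; a·d/n = 24·363/582 = 14.9691; b·c/n = 151·44/582 = 11.4158
OR_MH = (10.4810 + 59.5309 + 14.9691) / (2.7848 + 12.6835 + 11.4158) = 84.9810 / 26.8841 = 3.16102

3.161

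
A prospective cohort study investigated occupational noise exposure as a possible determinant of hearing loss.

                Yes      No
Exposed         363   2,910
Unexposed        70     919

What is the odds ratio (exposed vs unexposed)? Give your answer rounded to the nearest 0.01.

Cells: a = 363, b = 2910, c = 70, d = 919.
OR = (a·d)/(b·c) = (363 × 919) / (2910 × 70) = 333597 / 203700 = 1.63769
The odds of hearing loss are about 1.64 times as high in the exposed group.

1.64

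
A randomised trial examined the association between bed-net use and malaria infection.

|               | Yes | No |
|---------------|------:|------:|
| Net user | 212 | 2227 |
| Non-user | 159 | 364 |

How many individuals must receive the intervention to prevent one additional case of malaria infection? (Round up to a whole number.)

5

Risk in treated group = 212/2439 = 0.08692; risk in control = 159/523 = 0.30402.
Absolute risk reduction = 0.30402 − 0.08692 = 0.21709
NNT = 1 / ARR = 1 / 0.21709 = 4.606 → round up → 5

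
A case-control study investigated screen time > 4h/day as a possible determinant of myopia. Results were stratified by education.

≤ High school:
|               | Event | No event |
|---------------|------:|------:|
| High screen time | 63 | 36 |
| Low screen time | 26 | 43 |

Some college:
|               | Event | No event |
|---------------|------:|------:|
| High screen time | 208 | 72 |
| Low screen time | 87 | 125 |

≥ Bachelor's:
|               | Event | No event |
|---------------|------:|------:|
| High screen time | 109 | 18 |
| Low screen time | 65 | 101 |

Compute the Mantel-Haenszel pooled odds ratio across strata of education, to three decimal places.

OR_MH = Σ(aᵢdᵢ/nᵢ) / Σ(bᵢcᵢ/nᵢ), where nᵢ is the stratum total.
Stratum 1 (≤ High school): n = 168; a·d/n = 63·43/168 = 16.1250; b·c/n = 36·26/168 = 5.5714
Stratum 2 (Some college): n = 492; a·d/n = 208·125/492 = 52.8455; b·c/n = 72·87/492 = 12.7317
Stratum 3 (≥ Bachelor's): n = 293; a·d/n = 109·101/293 = 37.5734; b·c/n = 18·65/293 = 3.9932
OR_MH = (16.1250 + 52.8455 + 37.5734) / (5.5714 + 12.7317 + 3.9932) = 106.5439 / 22.2963 = 4.77854

4.779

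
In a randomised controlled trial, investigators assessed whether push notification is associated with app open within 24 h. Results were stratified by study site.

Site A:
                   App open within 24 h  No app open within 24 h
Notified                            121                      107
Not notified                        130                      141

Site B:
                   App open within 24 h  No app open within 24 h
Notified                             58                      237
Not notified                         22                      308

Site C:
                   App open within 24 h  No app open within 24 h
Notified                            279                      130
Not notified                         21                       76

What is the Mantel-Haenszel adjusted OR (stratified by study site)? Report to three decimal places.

2.515

OR_MH = Σ(aᵢdᵢ/nᵢ) / Σ(bᵢcᵢ/nᵢ), where nᵢ is the stratum total.
Stratum 1 (Site A): n = 499; a·d/n = 121·141/499 = 34.1904; b·c/n = 107·130/499 = 27.8758
Stratum 2 (Site B): n = 625; a·d/n = 58·308/625 = 28.5824; b·c/n = 237·22/625 = 8.3424
Stratum 3 (Site C): n = 506; a·d/n = 279·76/506 = 41.9051; b·c/n = 130·21/506 = 5.3953
OR_MH = (34.1904 + 28.5824 + 41.9051) / (27.8758 + 8.3424 + 5.3953) = 104.6779 / 41.6134 = 2.51549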